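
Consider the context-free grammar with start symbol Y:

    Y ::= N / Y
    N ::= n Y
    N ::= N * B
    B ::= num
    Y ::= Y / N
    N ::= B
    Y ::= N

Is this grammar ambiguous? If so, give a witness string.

Ambiguous

Witness: num / num

Derivation 1: Y ⇒ N / Y ⇒ B / Y ⇒ num / Y ⇒ num / N ⇒ num / B ⇒ num / num
Derivation 2: Y ⇒ Y / N ⇒ N / N ⇒ B / N ⇒ num / N ⇒ num / B ⇒ num / num

Two distinct leftmost derivations for the same string.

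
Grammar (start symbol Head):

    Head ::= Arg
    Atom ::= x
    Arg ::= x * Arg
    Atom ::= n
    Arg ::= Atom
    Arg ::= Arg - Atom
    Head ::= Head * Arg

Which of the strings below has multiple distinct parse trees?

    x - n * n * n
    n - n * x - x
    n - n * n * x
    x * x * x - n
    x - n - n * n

x * x * x - n

x - n * n * n: 1 tree
n - n * x - x: 1 tree
n - n * n * x: 1 tree
x * x * x - n: 7 trees
x - n - n * n: 1 tree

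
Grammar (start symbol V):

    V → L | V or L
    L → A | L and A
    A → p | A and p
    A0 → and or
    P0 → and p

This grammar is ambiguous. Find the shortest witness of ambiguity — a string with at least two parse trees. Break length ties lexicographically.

p and p

length 1: no string has ≥2 trees
length 3: p and p has 2 parse trees

Two derivations of p and p:
  V ⇒ L ⇒ A ⇒ A and p ⇒ p and p
  V ⇒ L ⇒ L and A ⇒ A and A ⇒ p and A ⇒ p and p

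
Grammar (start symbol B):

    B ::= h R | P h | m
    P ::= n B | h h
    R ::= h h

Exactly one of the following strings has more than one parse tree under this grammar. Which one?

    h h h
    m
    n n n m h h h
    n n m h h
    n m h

h h h: 2 trees
m: 1 tree
n n n m h h h: 1 tree
n n m h h: 1 tree
n m h: 1 tree

h h h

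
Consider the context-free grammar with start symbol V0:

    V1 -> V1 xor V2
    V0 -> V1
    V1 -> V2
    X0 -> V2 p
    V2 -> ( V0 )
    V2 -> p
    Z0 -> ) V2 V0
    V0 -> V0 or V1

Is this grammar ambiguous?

Only V0, V1, V2 are reachable from V0; ignoring the rest: The grammar is stratified — V0 handles 'or' (left-recursive), V1 handles 'xor', V2 atoms. Each operator has a fixed associativity and precedence level, so every string has one parse.

Unambiguous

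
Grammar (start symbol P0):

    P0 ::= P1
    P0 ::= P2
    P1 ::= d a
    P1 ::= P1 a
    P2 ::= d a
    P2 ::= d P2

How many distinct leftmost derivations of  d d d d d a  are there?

1

Parse trees for d d d d d a:
  [P0 [P2 d [P2 d [P2 d [P2 d [P2 d a]]]]]]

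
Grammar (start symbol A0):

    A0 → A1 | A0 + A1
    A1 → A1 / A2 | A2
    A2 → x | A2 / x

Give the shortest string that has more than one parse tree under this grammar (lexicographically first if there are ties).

x / x

length 1: no string has ≥2 trees
length 3: x / x has 2 parse trees

Two derivations of x / x:
  A0 ⇒ A1 ⇒ A1 / A2 ⇒ A2 / A2 ⇒ x / A2 ⇒ x / x
  A0 ⇒ A1 ⇒ A2 ⇒ A2 / x ⇒ x / x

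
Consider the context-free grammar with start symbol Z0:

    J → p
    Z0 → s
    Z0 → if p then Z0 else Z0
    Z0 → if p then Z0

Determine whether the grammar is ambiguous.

Witness: if p then if p then s else s

Derivation 1: Z0 ⇒ if p then Z0 else Z0 ⇒ if p then if p then Z0 else Z0 ⇒ if p then if p then s else Z0 ⇒ if p then if p then s else s
Derivation 2: Z0 ⇒ if p then Z0 ⇒ if p then if p then Z0 else Z0 ⇒ if p then if p then s else Z0 ⇒ if p then if p then s else s

Two distinct leftmost derivations for the same string.

Ambiguous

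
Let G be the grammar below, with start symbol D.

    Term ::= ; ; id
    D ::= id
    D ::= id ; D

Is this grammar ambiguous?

Unambiguous

(Term is unreachable from D, so its rules don't affect L(D).) The reachable grammar is A → atom sep A | atom. Each atom is followed by either the separator (recurse) or end-of-string (stop) — no choice point.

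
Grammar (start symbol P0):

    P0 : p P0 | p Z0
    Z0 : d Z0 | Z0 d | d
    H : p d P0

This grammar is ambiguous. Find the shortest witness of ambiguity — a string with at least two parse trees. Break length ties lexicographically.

length 2: no string has ≥2 trees
length 3: p d d has 2 parse trees

Two derivations of p d d:
  P0 ⇒ p Z0 ⇒ p d Z0 ⇒ p d d
  P0 ⇒ p Z0 ⇒ p Z0 d ⇒ p d d

p d d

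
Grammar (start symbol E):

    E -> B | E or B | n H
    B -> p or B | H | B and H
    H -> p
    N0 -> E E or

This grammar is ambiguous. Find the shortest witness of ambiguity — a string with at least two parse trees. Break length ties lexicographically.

length 1: no string has ≥2 trees
length 2: no string has ≥2 trees
length 3: p or p has 2 parse trees

Two derivations of p or p:
  E ⇒ B ⇒ p or B ⇒ p or H ⇒ p or p
  E ⇒ E or B ⇒ B or B ⇒ H or B ⇒ p or B ⇒ p or H ⇒ p or p

p or p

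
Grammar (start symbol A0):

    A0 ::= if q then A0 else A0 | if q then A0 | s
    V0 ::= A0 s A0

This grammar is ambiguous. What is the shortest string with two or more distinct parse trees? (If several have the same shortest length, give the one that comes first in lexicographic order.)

length 1: no string has ≥2 trees
length 4: no string has ≥2 trees
length 6: no string has ≥2 trees
length 7: no string has ≥2 trees
length 9: if q then if q then s else s has 2 parse trees

Two derivations of if q then if q then s else s:
  A0 ⇒ if q then A0 else A0 ⇒ if q then if q then A0 else A0 ⇒ if q then if q then s else A0 ⇒ if q then if q then s else s
  A0 ⇒ if q then A0 ⇒ if q then if q then A0 else A0 ⇒ if q then if q then s else A0 ⇒ if q then if q then s else s

if q then if q then s else s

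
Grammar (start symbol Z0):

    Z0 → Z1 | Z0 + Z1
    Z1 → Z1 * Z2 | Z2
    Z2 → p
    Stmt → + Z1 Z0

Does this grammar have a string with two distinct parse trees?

Unambiguous

Only Z0, Z1, Z2 are reachable from Z0; ignoring the rest: This is a standard precedence ladder (Z0 over Z1 over Z2), with each level left-recursive on its own operator ('+' at Z0, '*' at Z1). That structure is LR(1), hence unambiguous.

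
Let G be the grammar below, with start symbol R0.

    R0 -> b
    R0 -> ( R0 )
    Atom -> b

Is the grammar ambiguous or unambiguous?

Unambiguous

Only R0 is reachable from R0; ignoring the rest: Each string is a nest of matched brackets around a single atom. An opening bracket forces the recursive rule; an atom forces the base rule.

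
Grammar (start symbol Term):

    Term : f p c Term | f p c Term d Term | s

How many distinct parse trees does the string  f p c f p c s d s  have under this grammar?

2

Parse trees for f p c f p c s d s:
  [Term f p c [Term f p c [Term s] d [Term s]]]
  [Term f p c [Term f p c [Term s]] d [Term s]]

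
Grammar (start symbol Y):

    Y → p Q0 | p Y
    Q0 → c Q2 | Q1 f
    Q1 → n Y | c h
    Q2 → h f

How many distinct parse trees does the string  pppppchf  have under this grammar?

2

Parse trees for pppppchf:
  [Y p [Y p [Y p [Y p [Y p [Q0 c [Q2 h f]]]]]]]
  [Y p [Y p [Y p [Y p [Y p [Q0 [Q1 c h] f]]]]]]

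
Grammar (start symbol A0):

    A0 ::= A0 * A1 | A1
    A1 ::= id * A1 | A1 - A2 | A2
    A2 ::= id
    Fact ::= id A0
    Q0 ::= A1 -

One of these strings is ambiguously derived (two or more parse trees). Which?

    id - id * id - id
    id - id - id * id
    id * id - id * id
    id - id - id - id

id - id * id - id: 1 tree
id - id - id * id: 1 tree
id * id - id * id: 3 trees
id - id - id - id: 1 tree

id * id - id * id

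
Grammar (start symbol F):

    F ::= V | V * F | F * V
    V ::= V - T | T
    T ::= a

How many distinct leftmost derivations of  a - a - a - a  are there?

Parse trees for a - a - a - a:
  [F [V [V [V [V [T a]] - [T a]] - [T a]] - [T a]]]

1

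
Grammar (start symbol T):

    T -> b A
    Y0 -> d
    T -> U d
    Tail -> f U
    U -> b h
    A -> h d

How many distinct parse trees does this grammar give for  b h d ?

2

Parse trees for b h d:
  [T b [A h d]]
  [T [U b h] d]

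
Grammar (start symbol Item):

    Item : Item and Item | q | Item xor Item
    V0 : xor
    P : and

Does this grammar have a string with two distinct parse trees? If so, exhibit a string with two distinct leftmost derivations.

Witness: q and q and q

Derivation 1: Item ⇒ Item and Item ⇒ Item and Item and Item ⇒ q and Item and Item ⇒ q and q and Item ⇒ q and q and q
Derivation 2: Item ⇒ Item and Item ⇒ q and Item ⇒ q and Item and Item ⇒ q and q and Item ⇒ q and q and q

Two distinct leftmost derivations for the same string.

Ambiguous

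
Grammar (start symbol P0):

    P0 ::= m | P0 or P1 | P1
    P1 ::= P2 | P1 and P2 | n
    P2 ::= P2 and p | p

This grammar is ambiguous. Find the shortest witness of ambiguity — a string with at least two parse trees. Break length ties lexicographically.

length 1: no string has ≥2 trees
length 3: p and p has 2 parse trees

Two derivations of p and p:
  P0 ⇒ P1 ⇒ P2 ⇒ P2 and p ⇒ p and p
  P0 ⇒ P1 ⇒ P1 and P2 ⇒ P2 and P2 ⇒ p and P2 ⇒ p and p

p and p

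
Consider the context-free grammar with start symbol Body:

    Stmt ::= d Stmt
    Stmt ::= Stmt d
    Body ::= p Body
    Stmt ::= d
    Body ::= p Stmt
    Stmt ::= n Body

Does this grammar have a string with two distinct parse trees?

Witness: p d d

Derivation 1: Body ⇒ p Stmt ⇒ p d Stmt ⇒ p d d
Derivation 2: Body ⇒ p Stmt ⇒ p Stmt d ⇒ p d d

Two distinct leftmost derivations for the same string.

Ambiguous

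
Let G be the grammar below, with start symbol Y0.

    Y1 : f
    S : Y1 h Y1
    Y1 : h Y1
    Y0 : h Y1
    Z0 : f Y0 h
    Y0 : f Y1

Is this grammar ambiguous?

Unambiguous

(S, Z0 are unreachable from Y0, so their rules don't affect L(Y0).) Restricted to the reachable nonterminals, every rule has the form A → t or A → t B, and no two rules for the same A share a first terminal. The grammar encodes a DFA — one run per string.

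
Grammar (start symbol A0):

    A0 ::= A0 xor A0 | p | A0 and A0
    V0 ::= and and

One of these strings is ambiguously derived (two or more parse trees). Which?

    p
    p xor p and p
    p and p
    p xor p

p: 1 tree
p xor p and p: 2 trees
p and p: 1 tree
p xor p: 1 tree

p xor p and p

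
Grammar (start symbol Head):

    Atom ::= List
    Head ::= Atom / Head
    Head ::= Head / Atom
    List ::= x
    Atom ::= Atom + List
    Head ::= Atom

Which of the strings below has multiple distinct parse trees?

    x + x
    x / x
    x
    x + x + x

x / x

x + x: 1 tree
x / x: 2 trees
x: 1 tree
x + x + x: 1 tree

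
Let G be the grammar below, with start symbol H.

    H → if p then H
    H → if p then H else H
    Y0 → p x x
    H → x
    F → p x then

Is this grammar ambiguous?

Witness: if p then if p then x else x

Derivation 1: H ⇒ if p then H ⇒ if p then if p then H else H ⇒ if p then if p then x else H ⇒ if p then if p then x else x
Derivation 2: H ⇒ if p then H else H ⇒ if p then if p then H else H ⇒ if p then if p then x else H ⇒ if p then if p then x else x

Two distinct leftmost derivations for the same string.

Ambiguous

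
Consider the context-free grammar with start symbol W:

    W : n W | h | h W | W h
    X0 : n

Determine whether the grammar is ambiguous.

Ambiguous

Witness: h h

Derivation 1: W ⇒ h W ⇒ h h
Derivation 2: W ⇒ W h ⇒ h h

Two distinct leftmost derivations for the same string.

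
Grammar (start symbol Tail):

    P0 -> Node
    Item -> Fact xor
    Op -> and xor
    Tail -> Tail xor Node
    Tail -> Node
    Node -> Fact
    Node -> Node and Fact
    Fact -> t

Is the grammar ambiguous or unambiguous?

Unambiguous

(Item, Op, P0 are unreachable from Tail, so their rules don't affect L(Tail).) Tail → Tail xor Node | Node  ;  Node → Node and Fact | Fact  — a left-associative chain with Fact at the bottom. Each string factors uniquely by precedence.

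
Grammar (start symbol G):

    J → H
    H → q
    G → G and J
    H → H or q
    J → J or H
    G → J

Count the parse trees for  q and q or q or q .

Parse trees for q and q or q or q:
  [G [G [J [H q]]] and [J [H [H [H q] or q] or q]]]
  [G [G [J [H q]]] and [J [J [H q]] or [H [H q] or q]]]
  [G [G [J [H q]]] and [J [J [H [H q] or q]] or [H q]]]
  [G [G [J [H q]]] and [J [J [J [H q]] or [H q]] or [H q]]]

4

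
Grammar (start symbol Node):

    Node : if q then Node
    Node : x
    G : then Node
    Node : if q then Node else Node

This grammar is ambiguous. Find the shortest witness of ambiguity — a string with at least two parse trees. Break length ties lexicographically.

if q then if q then x else x

length 1: no string has ≥2 trees
length 4: no string has ≥2 trees
length 6: no string has ≥2 trees
length 7: no string has ≥2 trees
length 9: if q then if q then x else x has 2 parse trees

Two derivations of if q then if q then x else x:
  Node ⇒ if q then Node ⇒ if q then if q then Node else Node ⇒ if q then if q then x else Node ⇒ if q then if q then x else x
  Node ⇒ if q then Node else Node ⇒ if q then if q then Node else Node ⇒ if q then if q then x else Node ⇒ if q then if q then x else x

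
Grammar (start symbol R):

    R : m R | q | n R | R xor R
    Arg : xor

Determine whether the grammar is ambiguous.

Ambiguous

Witness: m q xor q

Derivation 1: R ⇒ m R ⇒ m R xor R ⇒ m q xor R ⇒ m q xor q
Derivation 2: R ⇒ R xor R ⇒ m R xor R ⇒ m q xor R ⇒ m q xor q

Two distinct leftmost derivations for the same string.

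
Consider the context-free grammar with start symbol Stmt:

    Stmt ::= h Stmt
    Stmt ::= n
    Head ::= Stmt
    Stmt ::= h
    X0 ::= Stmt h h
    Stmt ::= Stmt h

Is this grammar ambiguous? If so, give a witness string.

Ambiguous

Witness: h h

Derivation 1: Stmt ⇒ h Stmt ⇒ h h
Derivation 2: Stmt ⇒ Stmt h ⇒ h h

Two distinct leftmost derivations for the same string.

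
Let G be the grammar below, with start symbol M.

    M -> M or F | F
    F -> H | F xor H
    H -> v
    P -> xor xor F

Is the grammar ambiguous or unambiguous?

Unambiguous

(P is unreachable from M, so its rules don't affect L(M).) The grammar is stratified — M handles 'or' (left-recursive), F handles 'xor', H atoms. Each operator has a fixed associativity and precedence level, so every string has one parse.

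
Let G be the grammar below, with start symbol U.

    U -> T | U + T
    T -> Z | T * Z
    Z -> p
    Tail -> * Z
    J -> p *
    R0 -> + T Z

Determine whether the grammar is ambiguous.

(Tail, J, R0 are unreachable from U, so their rules don't affect L(U).) The grammar is stratified — U handles '+' (left-recursive), T handles '*', Z atoms. Each operator has a fixed associativity and precedence level, so every string has one parse.

Unambiguous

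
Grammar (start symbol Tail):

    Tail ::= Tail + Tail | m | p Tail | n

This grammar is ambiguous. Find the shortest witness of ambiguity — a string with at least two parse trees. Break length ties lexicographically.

length 1: no string has ≥2 trees
length 2: no string has ≥2 trees
length 3: no string has ≥2 trees
length 4: p m + m has 2 parse trees

Two derivations of p m + m:
  Tail ⇒ Tail + Tail ⇒ p Tail + Tail ⇒ p m + Tail ⇒ p m + m
  Tail ⇒ p Tail ⇒ p Tail + Tail ⇒ p m + Tail ⇒ p m + m

p m + m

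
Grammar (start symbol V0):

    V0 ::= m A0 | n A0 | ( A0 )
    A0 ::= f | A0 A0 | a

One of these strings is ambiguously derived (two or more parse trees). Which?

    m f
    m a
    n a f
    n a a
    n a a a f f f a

m f: 1 tree
m a: 1 tree
n a f: 1 tree
n a a: 1 tree
n a a a f f f a: 132 trees

n a a a f f f a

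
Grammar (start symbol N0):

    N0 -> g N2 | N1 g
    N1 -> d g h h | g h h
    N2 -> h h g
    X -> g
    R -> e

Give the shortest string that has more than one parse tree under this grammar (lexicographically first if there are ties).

length 4: g h h g has 2 parse trees

Two derivations of g h h g:
  N0 ⇒ g N2 ⇒ g h h g
  N0 ⇒ N1 g ⇒ g h h g

g h h g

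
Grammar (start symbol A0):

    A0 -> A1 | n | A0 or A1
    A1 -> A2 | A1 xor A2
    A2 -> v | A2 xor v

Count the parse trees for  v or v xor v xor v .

4

Parse trees for v or v xor v xor v:
  [A0 [A0 [A1 [A2 v]]] or [A1 [A2 [A2 [A2 v] xor v] xor v]]]
  [A0 [A0 [A1 [A2 v]]] or [A1 [A1 [A2 v]] xor [A2 [A2 v] xor v]]]
  [A0 [A0 [A1 [A2 v]]] or [A1 [A1 [A2 [A2 v] xor v]] xor [A2 v]]]
  [A0 [A0 [A1 [A2 v]]] or [A1 [A1 [A1 [A2 v]] xor [A2 v]] xor [A2 v]]]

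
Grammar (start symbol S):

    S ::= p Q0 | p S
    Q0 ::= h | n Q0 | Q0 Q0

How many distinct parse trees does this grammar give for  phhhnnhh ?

Parse trees for phhhnnhh (showing first 6 of 24):
  [S p [Q0 [Q0 h] [Q0 [Q0 h] [Q0 [Q0 h] [Q0 n [Q0 n [Q0 [Q0 h] [Q0 h]]]]]]]]
  [S p [Q0 [Q0 h] [Q0 [Q0 h] [Q0 [Q0 h] [Q0 n [Q0 [Q0 n [Q0 h]] [Q0 h]]]]]]]
  [S p [Q0 [Q0 h] [Q0 [Q0 h] [Q0 [Q0 h] [Q0 [Q0 n [Q0 n [Q0 h]]] [Q0 h]]]]]]
  [S p [Q0 [Q0 h] [Q0 [Q0 h] [Q0 [Q0 [Q0 h] [Q0 n [Q0 n [Q0 h]]]] [Q0 h]]]]]
  [S p [Q0 [Q0 h] [Q0 [Q0 [Q0 h] [Q0 h]] [Q0 n [Q0 n [Q0 [Q0 h] [Q0 h]]]]]]]
  [S p [Q0 [Q0 h] [Q0 [Q0 [Q0 h] [Q0 h]] [Q0 n [Q0 [Q0 n [Q0 h]] [Q0 h]]]]]]

24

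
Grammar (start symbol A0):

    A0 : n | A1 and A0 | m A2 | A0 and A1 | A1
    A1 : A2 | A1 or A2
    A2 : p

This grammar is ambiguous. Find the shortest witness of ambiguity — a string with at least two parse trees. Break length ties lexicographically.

p and p

length 1: no string has ≥2 trees
length 2: no string has ≥2 trees
length 3: p and p has 2 parse trees

Two derivations of p and p:
  A0 ⇒ A1 and A0 ⇒ A2 and A0 ⇒ p and A0 ⇒ p and A1 ⇒ p and A2 ⇒ p and p
  A0 ⇒ A0 and A1 ⇒ A1 and A1 ⇒ A2 and A1 ⇒ p and A1 ⇒ p and A2 ⇒ p and p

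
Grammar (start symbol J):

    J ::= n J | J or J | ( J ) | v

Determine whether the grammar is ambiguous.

Witness: n v or v

Derivation 1: J ⇒ n J ⇒ n J or J ⇒ n v or J ⇒ n v or v
Derivation 2: J ⇒ J or J ⇒ n J or J ⇒ n v or J ⇒ n v or v

Two distinct leftmost derivations for the same string.

Ambiguous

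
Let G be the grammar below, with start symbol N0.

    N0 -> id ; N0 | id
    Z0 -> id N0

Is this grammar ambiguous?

Unambiguous

(Z0 is unreachable from N0, so its rules don't affect L(N0).) The reachable grammar is A → atom sep A | atom. Each atom is followed by either the separator (recurse) or end-of-string (stop) — no choice point.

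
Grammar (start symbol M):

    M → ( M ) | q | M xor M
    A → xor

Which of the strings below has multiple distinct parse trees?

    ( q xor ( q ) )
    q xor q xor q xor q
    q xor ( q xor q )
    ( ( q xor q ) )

q xor q xor q xor q

( q xor ( q ) ): 1 tree
q xor q xor q xor q: 5 trees
q xor ( q xor q ): 1 tree
( ( q xor q ) ): 1 tree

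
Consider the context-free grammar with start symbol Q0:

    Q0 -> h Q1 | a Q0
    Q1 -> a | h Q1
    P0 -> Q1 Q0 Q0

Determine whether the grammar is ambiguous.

Only Q0, Q1 are reachable from Q0; ignoring the rest: Restricted to the reachable nonterminals, every rule has the form A → t or A → t B, and no two rules for the same A share a first terminal. The grammar encodes a DFA — one run per string.

Unambiguous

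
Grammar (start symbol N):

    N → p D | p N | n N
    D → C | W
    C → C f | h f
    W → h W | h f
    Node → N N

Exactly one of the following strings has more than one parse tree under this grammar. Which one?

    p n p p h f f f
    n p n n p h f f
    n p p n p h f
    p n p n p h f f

p n p p h f f f: 1 tree
n p n n p h f f: 1 tree
n p p n p h f: 2 trees
p n p n p h f f: 1 tree

n p p n p h f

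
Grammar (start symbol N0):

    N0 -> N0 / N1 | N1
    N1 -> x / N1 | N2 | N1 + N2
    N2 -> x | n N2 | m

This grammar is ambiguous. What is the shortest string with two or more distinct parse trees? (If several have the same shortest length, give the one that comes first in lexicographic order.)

x / m

length 1: no string has ≥2 trees
length 2: no string has ≥2 trees
length 3: x / m has 2 parse trees

Two derivations of x / m:
  N0 ⇒ N0 / N1 ⇒ N1 / N1 ⇒ N2 / N1 ⇒ x / N1 ⇒ x / N2 ⇒ x / m
  N0 ⇒ N1 ⇒ x / N1 ⇒ x / N2 ⇒ x / m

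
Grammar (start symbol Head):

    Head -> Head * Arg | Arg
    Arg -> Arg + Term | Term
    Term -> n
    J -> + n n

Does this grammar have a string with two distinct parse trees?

Unambiguous

Only Head, Arg, Term are reachable from Head; ignoring the rest: Head → Head * Arg | Arg  ;  Arg → Arg + Term | Term  — a left-associative chain with Term at the bottom. Each string factors uniquely by precedence.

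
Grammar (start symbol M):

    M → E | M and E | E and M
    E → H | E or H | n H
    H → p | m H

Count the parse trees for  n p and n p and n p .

4

Parse trees for n p and n p and n p:
  [M [M [M [E n [H p]]] and [E n [H p]]] and [E n [H p]]]
  [M [M [E n [H p]] and [M [E n [H p]]]] and [E n [H p]]]
  [M [E n [H p]] and [M [M [E n [H p]]] and [E n [H p]]]]
  [M [E n [H p]] and [M [E n [H p]] and [M [E n [H p]]]]]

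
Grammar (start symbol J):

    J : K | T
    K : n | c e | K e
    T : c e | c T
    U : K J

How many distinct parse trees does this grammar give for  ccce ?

Parse trees for ccce:
  [J [T c [T c [T c e]]]]

1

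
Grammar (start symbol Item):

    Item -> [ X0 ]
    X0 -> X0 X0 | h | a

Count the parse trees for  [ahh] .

Parse trees for [ahh]:
  [Item [ [X0 [X0 a] [X0 [X0 h] [X0 h]]] ]]
  [Item [ [X0 [X0 [X0 a] [X0 h]] [X0 h]] ]]

2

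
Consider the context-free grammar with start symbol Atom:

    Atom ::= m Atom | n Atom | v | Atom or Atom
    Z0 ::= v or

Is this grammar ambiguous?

Witness: m v or v

Derivation 1: Atom ⇒ m Atom ⇒ m Atom or Atom ⇒ m v or Atom ⇒ m v or v
Derivation 2: Atom ⇒ Atom or Atom ⇒ m Atom or Atom ⇒ m v or Atom ⇒ m v or v

Two distinct leftmost derivations for the same string.

Ambiguous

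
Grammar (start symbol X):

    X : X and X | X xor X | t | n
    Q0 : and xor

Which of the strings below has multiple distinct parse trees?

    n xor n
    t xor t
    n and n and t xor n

n and n and t xor n

n xor n: 1 tree
t xor t: 1 tree
n and n and t xor n: 5 trees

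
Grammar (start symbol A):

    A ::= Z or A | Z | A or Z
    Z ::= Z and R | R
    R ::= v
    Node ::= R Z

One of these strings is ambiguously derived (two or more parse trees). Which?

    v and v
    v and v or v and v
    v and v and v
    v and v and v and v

v and v or v and v

v and v: 1 tree
v and v or v and v: 2 trees
v and v and v: 1 tree
v and v and v and v: 1 tree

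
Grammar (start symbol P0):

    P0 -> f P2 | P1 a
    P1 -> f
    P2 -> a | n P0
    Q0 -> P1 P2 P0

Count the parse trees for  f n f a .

2

Parse trees for f n f a:
  [P0 f [P2 n [P0 f [P2 a]]]]
  [P0 f [P2 n [P0 [P1 f] a]]]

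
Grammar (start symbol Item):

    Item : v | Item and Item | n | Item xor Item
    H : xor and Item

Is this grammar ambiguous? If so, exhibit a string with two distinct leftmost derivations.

Witness: n and n and n

Derivation 1: Item ⇒ Item and Item ⇒ Item and Item and Item ⇒ n and Item and Item ⇒ n and n and Item ⇒ n and n and n
Derivation 2: Item ⇒ Item and Item ⇒ n and Item ⇒ n and Item and Item ⇒ n and n and Item ⇒ n and n and n

Two distinct leftmost derivations for the same string.

Ambiguous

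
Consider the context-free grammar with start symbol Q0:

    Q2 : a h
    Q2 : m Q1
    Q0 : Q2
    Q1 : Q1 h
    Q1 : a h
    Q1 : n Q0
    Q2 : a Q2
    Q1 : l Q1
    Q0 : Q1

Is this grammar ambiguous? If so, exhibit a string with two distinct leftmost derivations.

Ambiguous

Witness: a h

Derivation 1: Q0 ⇒ Q2 ⇒ a h
Derivation 2: Q0 ⇒ Q1 ⇒ a h

Two distinct leftmost derivations for the same string.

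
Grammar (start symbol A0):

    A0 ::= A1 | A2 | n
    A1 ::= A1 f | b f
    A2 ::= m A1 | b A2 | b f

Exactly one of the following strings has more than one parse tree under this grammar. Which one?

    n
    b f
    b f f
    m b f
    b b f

n: 1 tree
b f: 2 trees
b f f: 1 tree
m b f: 1 tree
b b f: 1 tree

b f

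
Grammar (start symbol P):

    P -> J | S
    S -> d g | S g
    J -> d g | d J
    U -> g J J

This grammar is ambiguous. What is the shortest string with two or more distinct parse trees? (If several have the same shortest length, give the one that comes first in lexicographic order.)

length 2: d g has 2 parse trees

Two derivations of d g:
  P ⇒ J ⇒ d g
  P ⇒ S ⇒ d g

d g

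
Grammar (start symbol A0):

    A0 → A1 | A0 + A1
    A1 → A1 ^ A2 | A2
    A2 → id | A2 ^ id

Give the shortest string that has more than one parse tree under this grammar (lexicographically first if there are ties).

id ^ id

length 1: no string has ≥2 trees
length 3: id ^ id has 2 parse trees

Two derivations of id ^ id:
  A0 ⇒ A1 ⇒ A1 ^ A2 ⇒ A2 ^ A2 ⇒ id ^ A2 ⇒ id ^ id
  A0 ⇒ A1 ⇒ A2 ⇒ A2 ^ id ⇒ id ^ id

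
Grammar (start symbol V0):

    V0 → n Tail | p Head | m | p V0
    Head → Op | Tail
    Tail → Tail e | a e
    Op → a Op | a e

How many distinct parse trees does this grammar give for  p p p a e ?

2

Parse trees for p p p a e:
  [V0 p [V0 p [V0 p [Head [Op a e]]]]]
  [V0 p [V0 p [V0 p [Head [Tail a e]]]]]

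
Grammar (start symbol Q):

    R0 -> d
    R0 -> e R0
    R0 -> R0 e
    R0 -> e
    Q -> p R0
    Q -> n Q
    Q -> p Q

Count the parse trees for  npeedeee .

10

Parse trees for npeedeee (showing first 6 of 10):
  [Q n [Q p [R0 e [R0 e [R0 [R0 [R0 [R0 d] e] e] e]]]]]
  [Q n [Q p [R0 e [R0 [R0 e [R0 [R0 [R0 d] e] e]] e]]]]
  [Q n [Q p [R0 e [R0 [R0 [R0 e [R0 [R0 d] e]] e] e]]]]
  [Q n [Q p [R0 e [R0 [R0 [R0 [R0 e [R0 d]] e] e] e]]]]
  [Q n [Q p [R0 [R0 e [R0 e [R0 [R0 [R0 d] e] e]]] e]]]
  [Q n [Q p [R0 [R0 e [R0 [R0 e [R0 [R0 d] e]] e]] e]]]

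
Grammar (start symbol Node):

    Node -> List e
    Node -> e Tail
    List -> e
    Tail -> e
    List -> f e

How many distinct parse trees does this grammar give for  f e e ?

Parse trees for f e e:
  [Node [List f e] e]

1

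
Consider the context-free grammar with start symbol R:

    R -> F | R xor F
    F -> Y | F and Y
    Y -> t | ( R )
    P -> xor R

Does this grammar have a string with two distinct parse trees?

Only R, F, Y are reachable from R; ignoring the rest: The grammar is stratified — R handles 'xor' (left-recursive), F handles 'and', Y atoms. Each operator has a fixed associativity and precedence level, so every string has one parse.

Unambiguous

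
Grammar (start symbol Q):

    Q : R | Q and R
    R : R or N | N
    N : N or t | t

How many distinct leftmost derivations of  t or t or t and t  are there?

Parse trees for t or t or t and t:
  [Q [Q [R [R [N t]] or [N [N t] or t]]] and [R [N t]]]
  [Q [Q [R [R [R [N t]] or [N t]] or [N t]]] and [R [N t]]]
  [Q [Q [R [R [N [N t] or t]] or [N t]]] and [R [N t]]]
  [Q [Q [R [N [N [N t] or t] or t]]] and [R [N t]]]

4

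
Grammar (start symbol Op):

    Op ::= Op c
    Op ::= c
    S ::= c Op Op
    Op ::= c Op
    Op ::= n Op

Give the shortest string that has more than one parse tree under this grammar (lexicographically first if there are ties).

length 1: no string has ≥2 trees
length 2: c c has 2 parse trees

Two derivations of c c:
  Op ⇒ Op c ⇒ c c
  Op ⇒ c Op ⇒ c c

c c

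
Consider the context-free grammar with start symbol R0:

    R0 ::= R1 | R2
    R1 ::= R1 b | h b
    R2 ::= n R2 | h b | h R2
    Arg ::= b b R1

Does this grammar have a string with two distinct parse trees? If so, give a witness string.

Witness: h b

Derivation 1: R0 ⇒ R1 ⇒ h b
Derivation 2: R0 ⇒ R2 ⇒ h b

Two distinct leftmost derivations for the same string.

Ambiguous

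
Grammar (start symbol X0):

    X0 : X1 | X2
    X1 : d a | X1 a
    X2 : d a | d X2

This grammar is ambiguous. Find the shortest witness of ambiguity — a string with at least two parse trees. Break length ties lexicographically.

d a

length 2: d a has 2 parse trees

Two derivations of d a:
  X0 ⇒ X1 ⇒ d a
  X0 ⇒ X2 ⇒ d a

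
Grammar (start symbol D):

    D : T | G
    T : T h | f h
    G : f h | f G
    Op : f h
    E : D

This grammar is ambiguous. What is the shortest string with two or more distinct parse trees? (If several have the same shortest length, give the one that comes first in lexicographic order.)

length 2: f h has 2 parse trees

Two derivations of f h:
  D ⇒ T ⇒ f h
  D ⇒ G ⇒ f h

f h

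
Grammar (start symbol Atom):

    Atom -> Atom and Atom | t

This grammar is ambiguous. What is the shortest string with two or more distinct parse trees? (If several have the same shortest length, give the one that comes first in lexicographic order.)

t and t and t

length 1: no string has ≥2 trees
length 3: no string has ≥2 trees
length 5: t and t and t has 2 parse trees

Two derivations of t and t and t:
  Atom ⇒ Atom and Atom ⇒ Atom and Atom and Atom ⇒ t and Atom and Atom ⇒ t and t and Atom ⇒ t and t and t
  Atom ⇒ Atom and Atom ⇒ t and Atom ⇒ t and Atom and Atom ⇒ t and t and Atom ⇒ t and t and t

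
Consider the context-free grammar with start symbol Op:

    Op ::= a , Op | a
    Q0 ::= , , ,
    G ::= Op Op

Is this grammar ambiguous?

Unambiguous

(Q0, G are unreachable from Op, so their rules don't affect L(Op).) The reachable grammar is A → atom sep A | atom. Each atom is followed by either the separator (recurse) or end-of-string (stop) — no choice point.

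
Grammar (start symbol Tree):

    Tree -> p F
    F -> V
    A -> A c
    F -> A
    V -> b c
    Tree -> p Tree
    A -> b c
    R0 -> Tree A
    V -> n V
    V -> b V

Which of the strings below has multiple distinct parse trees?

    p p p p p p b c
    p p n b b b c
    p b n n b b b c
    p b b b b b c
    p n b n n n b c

p p p p p p b c: 2 trees
p p n b b b c: 1 tree
p b n n b b b c: 1 tree
p b b b b b c: 1 tree
p n b n n n b c: 1 tree

p p p p p p b c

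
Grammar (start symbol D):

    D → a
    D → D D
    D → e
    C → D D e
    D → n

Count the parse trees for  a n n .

2

Parse trees for a n n:
  [D [D a] [D [D n] [D n]]]
  [D [D [D a] [D n]] [D n]]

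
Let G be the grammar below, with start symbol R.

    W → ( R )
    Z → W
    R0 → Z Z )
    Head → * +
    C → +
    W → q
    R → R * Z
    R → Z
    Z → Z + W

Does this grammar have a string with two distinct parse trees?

Unambiguous

(R0, Head, C are unreachable from R, so their rules don't affect L(R).) This is a standard precedence ladder (R over Z over W), with each level left-recursive on its own operator ('*' at R, '+' at Z). That structure is LR(1), hence unambiguous.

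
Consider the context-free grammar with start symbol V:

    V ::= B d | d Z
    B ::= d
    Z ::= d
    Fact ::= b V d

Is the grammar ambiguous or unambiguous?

Ambiguous

Witness: d d

Derivation 1: V ⇒ B d ⇒ d d
Derivation 2: V ⇒ d Z ⇒ d d

Two distinct leftmost derivations for the same string.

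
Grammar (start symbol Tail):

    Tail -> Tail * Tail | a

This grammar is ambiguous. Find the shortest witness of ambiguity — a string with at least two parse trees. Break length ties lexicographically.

a * a * a

length 1: no string has ≥2 trees
length 3: no string has ≥2 trees
length 5: a * a * a has 2 parse trees

Two derivations of a * a * a:
  Tail ⇒ Tail * Tail ⇒ Tail * Tail * Tail ⇒ a * Tail * Tail ⇒ a * a * Tail ⇒ a * a * a
  Tail ⇒ Tail * Tail ⇒ a * Tail ⇒ a * Tail * Tail ⇒ a * a * Tail ⇒ a * a * a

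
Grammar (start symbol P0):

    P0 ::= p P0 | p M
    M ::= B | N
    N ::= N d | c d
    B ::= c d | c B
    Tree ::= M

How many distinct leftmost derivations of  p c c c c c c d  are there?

Parse trees for p c c c c c c d:
  [P0 p [M [B c [B c [B c [B c [B c [B c d]]]]]]]]

1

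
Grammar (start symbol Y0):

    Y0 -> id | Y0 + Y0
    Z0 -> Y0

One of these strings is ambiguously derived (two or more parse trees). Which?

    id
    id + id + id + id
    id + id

id + id + id + id

id: 1 tree
id + id + id + id: 5 trees
id + id: 1 tree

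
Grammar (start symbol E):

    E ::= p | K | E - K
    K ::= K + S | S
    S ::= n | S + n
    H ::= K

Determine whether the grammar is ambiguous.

Ambiguous

Witness: n + n

Derivation 1: E ⇒ K ⇒ K + S ⇒ S + S ⇒ n + S ⇒ n + n
Derivation 2: E ⇒ K ⇒ S ⇒ S + n ⇒ n + n

Two distinct leftmost derivations for the same string.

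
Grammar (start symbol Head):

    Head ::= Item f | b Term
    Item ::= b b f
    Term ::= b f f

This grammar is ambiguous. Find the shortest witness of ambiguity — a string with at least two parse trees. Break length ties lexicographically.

length 4: b b f f has 2 parse trees

Two derivations of b b f f:
  Head ⇒ Item f ⇒ b b f f
  Head ⇒ b Term ⇒ b b f f

b b f f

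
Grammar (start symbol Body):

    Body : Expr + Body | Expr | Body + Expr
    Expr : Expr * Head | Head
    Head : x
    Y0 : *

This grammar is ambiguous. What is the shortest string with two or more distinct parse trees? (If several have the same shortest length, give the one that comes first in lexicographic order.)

length 1: no string has ≥2 trees
length 3: x + x has 2 parse trees

Two derivations of x + x:
  Body ⇒ Expr + Body ⇒ Head + Body ⇒ x + Body ⇒ x + Expr ⇒ x + Head ⇒ x + x
  Body ⇒ Body + Expr ⇒ Expr + Expr ⇒ Head + Expr ⇒ x + Expr ⇒ x + Head ⇒ x + x

x + x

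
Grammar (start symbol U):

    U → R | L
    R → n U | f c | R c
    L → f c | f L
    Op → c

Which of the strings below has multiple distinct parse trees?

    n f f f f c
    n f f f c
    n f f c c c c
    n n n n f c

n n n n f c

n f f f f c: 1 tree
n f f f c: 1 tree
n f f c c c c: 1 tree
n n n n f c: 2 trees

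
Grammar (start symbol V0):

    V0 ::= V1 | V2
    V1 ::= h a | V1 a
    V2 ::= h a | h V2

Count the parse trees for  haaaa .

1

Parse trees for haaaa:
  [V0 [V1 [V1 [V1 [V1 h a] a] a] a]]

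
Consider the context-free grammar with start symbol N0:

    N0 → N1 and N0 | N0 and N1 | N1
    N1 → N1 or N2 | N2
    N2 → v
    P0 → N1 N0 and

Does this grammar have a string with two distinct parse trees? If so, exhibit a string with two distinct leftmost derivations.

Witness: v and v

Derivation 1: N0 ⇒ N1 and N0 ⇒ N2 and N0 ⇒ v and N0 ⇒ v and N1 ⇒ v and N2 ⇒ v and v
Derivation 2: N0 ⇒ N0 and N1 ⇒ N1 and N1 ⇒ N2 and N1 ⇒ v and N1 ⇒ v and N2 ⇒ v and v

Two distinct leftmost derivations for the same string.

Ambiguous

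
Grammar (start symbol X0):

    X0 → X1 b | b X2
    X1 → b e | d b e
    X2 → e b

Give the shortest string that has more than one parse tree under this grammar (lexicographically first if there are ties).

length 3: b e b has 2 parse trees

Two derivations of b e b:
  X0 ⇒ X1 b ⇒ b e b
  X0 ⇒ b X2 ⇒ b e b

b e b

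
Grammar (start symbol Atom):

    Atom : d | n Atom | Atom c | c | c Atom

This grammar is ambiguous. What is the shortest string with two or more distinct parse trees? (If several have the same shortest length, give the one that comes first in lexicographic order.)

c c

length 1: no string has ≥2 trees
length 2: c c has 2 parse trees

Two derivations of c c:
  Atom ⇒ Atom c ⇒ c c
  Atom ⇒ c Atom ⇒ c c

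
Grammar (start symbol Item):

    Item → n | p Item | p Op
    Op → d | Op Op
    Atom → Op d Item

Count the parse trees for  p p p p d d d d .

Parse trees for p p p p d d d d:
  [Item p [Item p [Item p [Item p [Op [Op d] [Op [Op d] [Op [Op d] [Op d]]]]]]]]
  [Item p [Item p [Item p [Item p [Op [Op d] [Op [Op [Op d] [Op d]] [Op d]]]]]]]
  [Item p [Item p [Item p [Item p [Op [Op [Op d] [Op d]] [Op [Op d] [Op d]]]]]]]
  [Item p [Item p [Item p [Item p [Op [Op [Op d] [Op [Op d] [Op d]]] [Op d]]]]]]
  [Item p [Item p [Item p [Item p [Op [Op [Op [Op d] [Op d]] [Op d]] [Op d]]]]]]

5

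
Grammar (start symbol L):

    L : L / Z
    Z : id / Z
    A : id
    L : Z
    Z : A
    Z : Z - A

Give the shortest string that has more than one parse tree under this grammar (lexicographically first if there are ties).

id / id

length 1: no string has ≥2 trees
length 3: id / id has 2 parse trees

Two derivations of id / id:
  L ⇒ L / Z ⇒ Z / Z ⇒ A / Z ⇒ id / Z ⇒ id / A ⇒ id / id
  L ⇒ Z ⇒ id / Z ⇒ id / A ⇒ id / id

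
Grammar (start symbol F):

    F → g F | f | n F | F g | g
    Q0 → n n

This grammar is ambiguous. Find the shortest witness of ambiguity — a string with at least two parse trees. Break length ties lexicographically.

length 1: no string has ≥2 trees
length 2: g g has 2 parse trees

Two derivations of g g:
  F ⇒ g F ⇒ g g
  F ⇒ F g ⇒ g g

g g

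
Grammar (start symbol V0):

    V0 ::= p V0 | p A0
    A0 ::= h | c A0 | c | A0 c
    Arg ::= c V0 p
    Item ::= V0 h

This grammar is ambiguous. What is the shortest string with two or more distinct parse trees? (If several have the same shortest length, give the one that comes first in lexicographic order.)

length 2: no string has ≥2 trees
length 3: p c c has 2 parse trees

Two derivations of p c c:
  V0 ⇒ p A0 ⇒ p c A0 ⇒ p c c
  V0 ⇒ p A0 ⇒ p A0 c ⇒ p c c

p c c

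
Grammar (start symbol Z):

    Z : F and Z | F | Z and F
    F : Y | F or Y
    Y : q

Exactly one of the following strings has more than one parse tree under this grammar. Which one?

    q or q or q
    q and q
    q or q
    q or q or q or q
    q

q and q

q or q or q: 1 tree
q and q: 2 trees
q or q: 1 tree
q or q or q or q: 1 tree
q: 1 tree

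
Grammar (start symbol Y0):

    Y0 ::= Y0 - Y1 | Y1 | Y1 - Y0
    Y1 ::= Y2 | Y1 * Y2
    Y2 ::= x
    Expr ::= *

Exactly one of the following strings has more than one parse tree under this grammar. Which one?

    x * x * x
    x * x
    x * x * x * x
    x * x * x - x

x * x * x - x

x * x * x: 1 tree
x * x: 1 tree
x * x * x * x: 1 tree
x * x * x - x: 2 trees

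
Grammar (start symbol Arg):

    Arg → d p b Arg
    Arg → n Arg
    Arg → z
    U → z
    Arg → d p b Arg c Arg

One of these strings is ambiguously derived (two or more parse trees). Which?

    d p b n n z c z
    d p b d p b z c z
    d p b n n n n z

d p b d p b z c z

d p b n n z c z: 1 tree
d p b d p b z c z: 2 trees
d p b n n n n z: 1 tree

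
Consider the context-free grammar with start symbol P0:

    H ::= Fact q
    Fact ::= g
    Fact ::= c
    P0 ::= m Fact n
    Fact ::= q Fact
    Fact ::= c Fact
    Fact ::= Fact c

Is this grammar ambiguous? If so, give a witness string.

Ambiguous

Witness: m c c n

Derivation 1: P0 ⇒ m Fact n ⇒ m c Fact n ⇒ m c c n
Derivation 2: P0 ⇒ m Fact n ⇒ m Fact c n ⇒ m c c n

Two distinct leftmost derivations for the same string.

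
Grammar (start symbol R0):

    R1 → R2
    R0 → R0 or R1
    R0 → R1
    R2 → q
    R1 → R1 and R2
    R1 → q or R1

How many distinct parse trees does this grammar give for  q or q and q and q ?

Parse trees for q or q and q and q:
  [R0 [R0 [R1 [R2 q]]] or [R1 [R1 [R1 [R2 q]] and [R2 q]] and [R2 q]]]
  [R0 [R1 [R1 [R1 q or [R1 [R2 q]]] and [R2 q]] and [R2 q]]]
  [R0 [R1 [R1 q or [R1 [R1 [R2 q]] and [R2 q]]] and [R2 q]]]
  [R0 [R1 q or [R1 [R1 [R1 [R2 q]] and [R2 q]] and [R2 q]]]]

4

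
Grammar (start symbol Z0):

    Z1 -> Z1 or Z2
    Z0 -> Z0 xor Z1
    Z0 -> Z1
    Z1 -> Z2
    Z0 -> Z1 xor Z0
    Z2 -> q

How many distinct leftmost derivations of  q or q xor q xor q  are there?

Parse trees for q or q xor q xor q:
  [Z0 [Z0 [Z0 [Z1 [Z1 [Z2 q]] or [Z2 q]]] xor [Z1 [Z2 q]]] xor [Z1 [Z2 q]]]
  [Z0 [Z0 [Z1 [Z1 [Z2 q]] or [Z2 q]] xor [Z0 [Z1 [Z2 q]]]] xor [Z1 [Z2 q]]]
  [Z0 [Z1 [Z1 [Z2 q]] or [Z2 q]] xor [Z0 [Z0 [Z1 [Z2 q]]] xor [Z1 [Z2 q]]]]
  [Z0 [Z1 [Z1 [Z2 q]] or [Z2 q]] xor [Z0 [Z1 [Z2 q]] xor [Z0 [Z1 [Z2 q]]]]]

4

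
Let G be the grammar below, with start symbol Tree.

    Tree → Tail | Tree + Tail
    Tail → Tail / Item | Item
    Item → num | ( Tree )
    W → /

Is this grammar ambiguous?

Unambiguous

(W is unreachable from Tree, so its rules don't affect L(Tree).) This is a standard precedence ladder (Tree over Tail over Item), with each level left-recursive on its own operator ('+' at Tree, '/' at Tail). That structure is LR(1), hence unambiguous.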